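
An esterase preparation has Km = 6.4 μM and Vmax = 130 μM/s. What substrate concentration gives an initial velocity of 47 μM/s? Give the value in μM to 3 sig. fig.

3.62 μM

Rearranging v = Vmax[S]/(Km+[S]) gives [S] = Km·v/(Vmax − v).
[S] = 6.4 × 47 / (130 − 47) = 300.8/83.00 = 3.62 μM.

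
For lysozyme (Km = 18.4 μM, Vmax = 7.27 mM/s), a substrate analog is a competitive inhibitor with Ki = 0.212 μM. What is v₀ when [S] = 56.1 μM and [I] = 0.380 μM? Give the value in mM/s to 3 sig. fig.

3.79 mM/s

α = 1 + [I]/Ki = 1 + 0.380/0.212 = 2.792.
For a competitive inhibitor, Vmax is unchanged and the apparent Km becomes α·Km: Km,app = 51.4 μM, Vmax,app = 7.27 mM/s.
v = Vmax,app·[S]/(Km,app + [S]) = 7.27 × 56.1/(51.4 + 56.1) = 3.79 mM/s.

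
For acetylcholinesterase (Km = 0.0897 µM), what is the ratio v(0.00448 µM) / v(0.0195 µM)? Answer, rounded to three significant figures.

Since Vmax cancels, v₂/v₁ = [S]₂(Km+[S]₁) / [S]₁(Km+[S]₂).
= 0.00448×(0.0897+0.0195) / (0.0195×(0.0897+0.00448)) = 0.0004892/0.001837 = 0.266.

0.266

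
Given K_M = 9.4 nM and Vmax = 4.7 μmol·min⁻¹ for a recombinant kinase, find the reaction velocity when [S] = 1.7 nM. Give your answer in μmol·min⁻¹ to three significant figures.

0.720 μmol·min⁻¹

v = Vmax·[S]/(Km + [S]) = 4.7 × 1.7 / (9.4 + 1.7)
  = 7.990 / 11.10 = 0.720 μmol·min⁻¹.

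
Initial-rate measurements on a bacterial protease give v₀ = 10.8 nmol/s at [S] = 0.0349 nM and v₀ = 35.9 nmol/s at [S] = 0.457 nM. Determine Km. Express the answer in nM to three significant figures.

0.109 nM

From v = Vmax[S]/(Km+[S]), each point gives Vmax = v(Km+[S])/[S].
Equating: 10.8(Km+0.0349)/0.0349 = 35.9(Km+0.457)/0.457.
309.5·Km + 10.8 = 78.56·Km + 35.9, so (309.5 − 78.56)·Km = 35.9 − 10.8.
Km = 25.10/230.9 = 0.109 nM; then Vmax = 10.8(0.109+0.0349)/0.0349 = 44.4 nmol/s.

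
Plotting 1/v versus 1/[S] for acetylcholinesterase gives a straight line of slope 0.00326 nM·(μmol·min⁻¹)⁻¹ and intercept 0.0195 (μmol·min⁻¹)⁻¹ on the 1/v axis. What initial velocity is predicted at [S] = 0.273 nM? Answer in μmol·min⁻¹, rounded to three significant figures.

The y-intercept is 1/Vmax, so Vmax = 1/0.0195 = 51.3 μmol·min⁻¹.
The slope is Km/Vmax, so Km = 0.00326 × 51.3 = 0.167 nM.
Then v = 51.3 × 0.273/(0.167 + 0.273) = 31.8 μmol·min⁻¹.

31.8 μmol·min⁻¹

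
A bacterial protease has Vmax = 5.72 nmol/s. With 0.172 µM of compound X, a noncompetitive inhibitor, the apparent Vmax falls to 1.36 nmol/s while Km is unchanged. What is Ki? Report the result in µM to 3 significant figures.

Noncompetitive: Vmax,app = Vmax/α with α = 1 + [I]/Ki.
α = Vmax/Vmax,app = 5.72/1.36 = 4.206.
Ki = [I]/(α − 1) = 0.172/3.206 = 0.0537 µM.

0.0537 µM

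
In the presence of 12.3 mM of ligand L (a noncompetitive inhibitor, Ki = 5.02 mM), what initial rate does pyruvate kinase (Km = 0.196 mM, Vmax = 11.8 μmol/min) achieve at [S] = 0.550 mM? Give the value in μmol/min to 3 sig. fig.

With α = 1 + [I]/Ki = 1 + 12.3/5.02 = 3.450, the noncompetitive rate law is v = (Vmax/α)·[S] / (Km + [S]).
v = (11.8/3.450)×0.550 / (0.196 + 0.550) = 1.881/0.7460 = 2.52 μmol/min.

2.52 μmol/min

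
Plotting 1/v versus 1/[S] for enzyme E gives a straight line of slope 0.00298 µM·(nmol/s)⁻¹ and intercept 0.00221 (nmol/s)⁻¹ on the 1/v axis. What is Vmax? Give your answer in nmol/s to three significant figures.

The y-intercept of a Lineweaver–Burk plot equals 1/Vmax, so Vmax = 1/0.00221 = 452 nmol/s.

452 nmol/s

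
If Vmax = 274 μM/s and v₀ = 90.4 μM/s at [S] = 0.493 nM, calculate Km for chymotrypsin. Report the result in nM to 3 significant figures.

From v = Vmax[S]/(Km+[S]), Km = [S](Vmax − v)/v.
Km = 0.493 × (274 − 90.4) / 90.4 = 90.51/90.4 = 1.00 nM.

1.00 nM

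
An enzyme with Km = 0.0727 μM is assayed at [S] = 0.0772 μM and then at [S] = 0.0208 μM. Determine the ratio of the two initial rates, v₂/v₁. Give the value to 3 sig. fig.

0.432

Since Vmax cancels, v₂/v₁ = [S]₂(Km+[S]₁) / [S]₁(Km+[S]₂).
= 0.0208×(0.0727+0.0772) / (0.0772×(0.0727+0.0208)) = 0.003118/0.007218 = 0.432.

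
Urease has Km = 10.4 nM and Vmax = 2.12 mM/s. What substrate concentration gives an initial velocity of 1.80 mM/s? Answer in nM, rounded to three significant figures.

58.5 nM

The required fractional saturation is v/Vmax = 1.80/2.12 = 0.8491.
Then [S]/(Km+[S]) = 0.8491 ⇒ [S] = 10.4 × 0.8491/(1 − 0.8491) = 58.5 nM.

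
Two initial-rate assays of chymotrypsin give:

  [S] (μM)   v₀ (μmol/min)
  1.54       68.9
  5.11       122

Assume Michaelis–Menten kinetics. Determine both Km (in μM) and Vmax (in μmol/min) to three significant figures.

From v = Vmax[S]/(Km+[S]), each point gives Vmax = v(Km+[S])/[S].
Equating: 68.9(Km+1.54)/1.54 = 122(Km+5.11)/5.11.
44.74·Km + 68.9 = 23.87·Km + 122, so (44.74 − 23.87)·Km = 122 − 68.9.
Km = 53.10/20.87 = 2.54 μM; then Vmax = 68.9(2.54+1.54)/1.54 = 183 μmol/min.

Km = 2.54 μM; Vmax = 183 μmol/min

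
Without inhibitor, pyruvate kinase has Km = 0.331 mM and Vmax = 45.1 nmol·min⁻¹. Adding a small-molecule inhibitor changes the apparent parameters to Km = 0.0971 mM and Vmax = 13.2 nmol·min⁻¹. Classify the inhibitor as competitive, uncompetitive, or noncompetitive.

uncompetitive

Both Km and Vmax decrease by the same factor (~3.41-fold) — characteristic of uncompetitive inhibition.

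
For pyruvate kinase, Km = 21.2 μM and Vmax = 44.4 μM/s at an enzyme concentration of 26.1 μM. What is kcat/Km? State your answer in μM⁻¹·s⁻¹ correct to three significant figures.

kcat = Vmax/[E]total = 44.4/26.1 = 1.70 s⁻¹.
kcat/Km = 1.70/21.2 = 0.0802 μM⁻¹·s⁻¹.

0.0802 μM⁻¹·s⁻¹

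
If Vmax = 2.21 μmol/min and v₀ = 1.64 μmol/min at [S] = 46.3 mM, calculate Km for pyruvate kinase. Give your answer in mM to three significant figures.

v/Vmax = 1.64/2.21 = 0.7421 = [S]/(Km+[S]).
So Km + [S] = [S]/0.7421 = 62.39 mM, giving Km = 62.39 − 46.3 = 16.1 mM.

16.1 mM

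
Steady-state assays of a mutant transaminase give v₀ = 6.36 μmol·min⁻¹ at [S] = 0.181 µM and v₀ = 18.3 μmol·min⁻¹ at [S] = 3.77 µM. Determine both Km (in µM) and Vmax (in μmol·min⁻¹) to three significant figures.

In reciprocal form, 1/v = (Km/Vmax)·(1/[S]) + 1/Vmax. The two points give (1/[S], 1/v) = (5.525, 0.1572) and (0.2653, 0.05464).
Slope = (0.1572 − 0.05464)/(5.525 − 0.2653) = 0.01950; intercept = 0.1572 − 0.01950×5.525 = 0.04947.
Vmax = 1/intercept = 20.2 μmol·min⁻¹; Km = slope × Vmax = 0.01950 × 20.2 = 0.394 µM.

Km = 0.394 µM; Vmax = 20.2 μmol·min⁻¹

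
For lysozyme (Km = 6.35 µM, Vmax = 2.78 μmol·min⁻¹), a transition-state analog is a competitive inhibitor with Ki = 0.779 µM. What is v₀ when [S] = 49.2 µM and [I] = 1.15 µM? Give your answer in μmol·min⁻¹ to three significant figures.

2.11 μmol·min⁻¹

α = 1 + [I]/Ki = 1 + 1.15/0.779 = 2.476.
For a competitive inhibitor, Vmax is unchanged and the apparent Km becomes α·Km: Km,app = 15.7 µM, Vmax,app = 2.78 μmol·min⁻¹.
v = Vmax,app·[S]/(Km,app + [S]) = 2.78 × 49.2/(15.7 + 49.2) = 2.11 μmol·min⁻¹.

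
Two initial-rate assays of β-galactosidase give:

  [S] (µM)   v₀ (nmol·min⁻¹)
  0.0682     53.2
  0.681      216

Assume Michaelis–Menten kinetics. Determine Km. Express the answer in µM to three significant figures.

0.352 µM

From v = Vmax[S]/(Km+[S]), each point gives Vmax = v(Km+[S])/[S].
Equating: 53.2(Km+0.0682)/0.0682 = 216(Km+0.681)/0.681.
780.1·Km + 53.2 = 317.2·Km + 216, so (780.1 − 317.2)·Km = 216 − 53.2.
Km = 162.8/462.9 = 0.352 µM; then Vmax = 53.2(0.352+0.0682)/0.0682 = 328 nmol·min⁻¹.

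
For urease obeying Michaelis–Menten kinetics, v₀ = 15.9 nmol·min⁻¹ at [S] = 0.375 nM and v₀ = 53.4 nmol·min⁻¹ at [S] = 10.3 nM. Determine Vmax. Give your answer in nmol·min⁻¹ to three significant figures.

58.6 nmol·min⁻¹

From v = Vmax[S]/(Km+[S]), each point gives Vmax = v(Km+[S])/[S].
Equating: 15.9(Km+0.375)/0.375 = 53.4(Km+10.3)/10.3.
42.40·Km + 15.9 = 5.184·Km + 53.4, so (42.40 − 5.184)·Km = 53.4 − 15.9.
Km = 37.50/37.22 = 1.01 nM; then Vmax = 15.9(1.01+0.375)/0.375 = 58.6 nmol·min⁻¹.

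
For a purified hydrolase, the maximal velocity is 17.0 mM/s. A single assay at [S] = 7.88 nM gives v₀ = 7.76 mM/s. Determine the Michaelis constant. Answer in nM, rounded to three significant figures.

9.38 nM

v/Vmax = 7.76/17.0 = 0.4565 = [S]/(Km+[S]).
So Km + [S] = [S]/0.4565 = 17.26 nM, giving Km = 17.26 − 7.88 = 9.38 nM.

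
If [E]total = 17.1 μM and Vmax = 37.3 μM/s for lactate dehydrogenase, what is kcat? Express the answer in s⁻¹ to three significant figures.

kcat = Vmax/[E]total = 37.3 μM/s / 17.1 μM = 2.18 s⁻¹.

2.18 s⁻¹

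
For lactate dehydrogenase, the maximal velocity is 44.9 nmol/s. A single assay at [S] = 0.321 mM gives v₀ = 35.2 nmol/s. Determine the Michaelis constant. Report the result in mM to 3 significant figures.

0.0885 mM

v/Vmax = 35.2/44.9 = 0.7840 = [S]/(Km+[S]).
So Km + [S] = [S]/0.7840 = 0.4095 mM, giving Km = 0.4095 − 0.321 = 0.0885 mM.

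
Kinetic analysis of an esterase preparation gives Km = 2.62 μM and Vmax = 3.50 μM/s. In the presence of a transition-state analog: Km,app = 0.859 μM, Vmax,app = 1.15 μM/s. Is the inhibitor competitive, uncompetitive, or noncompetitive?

Both Km and Vmax decrease by the same factor (~3.05-fold) — characteristic of uncompetitive inhibition.

uncompetitive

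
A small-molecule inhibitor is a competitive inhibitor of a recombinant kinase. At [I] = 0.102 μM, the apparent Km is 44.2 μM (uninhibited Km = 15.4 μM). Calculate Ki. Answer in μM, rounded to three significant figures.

0.0545 μM

Competitive: Km,app = α·Km with α = 1 + [I]/Ki.
α = Km,app/Km = 44.2/15.4 = 2.870.
Since α = 1 + [I]/Ki, [I]/Ki = 2.870 − 1 = 1.870 and Ki = 0.102/1.870 = 0.0545 μM.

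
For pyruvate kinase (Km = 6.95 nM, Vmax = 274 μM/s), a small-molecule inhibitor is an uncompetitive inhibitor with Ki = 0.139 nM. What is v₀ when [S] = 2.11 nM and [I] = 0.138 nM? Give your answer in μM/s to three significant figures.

51.8 μM/s

With α = 1 + [I]/Ki = 1 + 0.138/0.139 = 1.993, the uncompetitive rate law is v = (Vmax/α)·[S] / (Km/α + [S]).
v = (274/1.993)×2.11 / (6.95/1.993 + 2.11) = 290.1/5.598 = 51.8 μM/s.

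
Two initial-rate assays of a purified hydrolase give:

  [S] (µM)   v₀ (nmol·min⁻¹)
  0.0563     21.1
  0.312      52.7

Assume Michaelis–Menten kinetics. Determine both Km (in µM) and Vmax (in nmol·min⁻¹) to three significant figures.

Km = 0.153 µM; Vmax = 78.6 nmol·min⁻¹

From v = Vmax[S]/(Km+[S]), each point gives Vmax = v(Km+[S])/[S].
Equating: 21.1(Km+0.0563)/0.0563 = 52.7(Km+0.312)/0.312.
374.8·Km + 21.1 = 168.9·Km + 52.7, so (374.8 − 168.9)·Km = 52.7 − 21.1.
Km = 31.60/205.9 = 0.153 µM; then Vmax = 21.1(0.153+0.0563)/0.0563 = 78.6 nmol·min⁻¹.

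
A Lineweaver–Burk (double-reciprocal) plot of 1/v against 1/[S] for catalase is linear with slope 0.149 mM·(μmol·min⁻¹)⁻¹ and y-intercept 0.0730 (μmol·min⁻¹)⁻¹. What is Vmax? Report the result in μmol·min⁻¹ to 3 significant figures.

13.7 μmol·min⁻¹

The y-intercept of a Lineweaver–Burk plot equals 1/Vmax, so Vmax = 1/0.0730 = 13.7 μmol·min⁻¹.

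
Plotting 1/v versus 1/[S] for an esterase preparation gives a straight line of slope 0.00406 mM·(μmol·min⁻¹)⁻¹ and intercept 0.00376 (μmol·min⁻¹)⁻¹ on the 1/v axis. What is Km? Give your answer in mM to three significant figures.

y-intercept = 1/Vmax ⇒ Vmax = 266 μmol·min⁻¹; slope = Km/Vmax ⇒ Km = slope × Vmax.
Km = 0.00406 × 266 = 1.08 mM.

1.08 mM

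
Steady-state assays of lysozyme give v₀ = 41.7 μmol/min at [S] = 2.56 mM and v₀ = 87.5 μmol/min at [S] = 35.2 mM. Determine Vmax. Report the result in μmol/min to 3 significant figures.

In reciprocal form, 1/v = (Km/Vmax)·(1/[S]) + 1/Vmax. The two points give (1/[S], 1/v) = (0.3906, 0.02398) and (0.02841, 0.01143).
Slope = (0.02398 − 0.01143)/(0.3906 − 0.02841) = 0.03465; intercept = 0.02398 − 0.03465×0.3906 = 0.01044.
Vmax = 1/intercept = 95.7 μmol/min; Km = slope × Vmax = 0.03465 × 95.7 = 3.32 mM.

95.7 μmol/min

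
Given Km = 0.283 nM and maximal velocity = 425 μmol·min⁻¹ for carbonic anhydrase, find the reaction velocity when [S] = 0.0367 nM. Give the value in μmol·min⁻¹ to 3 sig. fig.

[S]/(Km+[S]) = 0.0367/0.3197 = 0.1148, the fractional saturation.
v = 0.1148 × Vmax = 0.1148 × 425 = 48.8 μmol·min⁻¹.

48.8 μmol·min⁻¹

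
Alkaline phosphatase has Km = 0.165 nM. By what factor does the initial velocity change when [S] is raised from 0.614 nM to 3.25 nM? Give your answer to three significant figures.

1.21

The fractional saturations are [S]/(Km+[S]) = 0.614/0.7790 = 0.7882 and 3.25/3.415 = 0.9517.
v₂/v₁ is just their ratio: 0.9517/0.7882 = 1.21.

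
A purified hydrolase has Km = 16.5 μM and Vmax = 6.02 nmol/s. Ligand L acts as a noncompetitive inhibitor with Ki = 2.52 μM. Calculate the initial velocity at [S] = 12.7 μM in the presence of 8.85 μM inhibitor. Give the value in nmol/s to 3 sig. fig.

With α = 1 + [I]/Ki = 1 + 8.85/2.52 = 4.512, the noncompetitive rate law is v = (Vmax/α)·[S] / (Km + [S]).
v = (6.02/4.512)×12.7 / (16.5 + 12.7) = 16.94/29.20 = 0.580 nmol/s.

0.580 nmol/s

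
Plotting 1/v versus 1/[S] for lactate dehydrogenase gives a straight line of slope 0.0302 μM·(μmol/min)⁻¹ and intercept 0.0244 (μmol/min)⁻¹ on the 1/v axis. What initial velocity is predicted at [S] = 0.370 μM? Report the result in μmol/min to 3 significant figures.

The y-intercept is 1/Vmax, so Vmax = 1/0.0244 = 41.0 μmol/min.
The slope is Km/Vmax, so Km = 0.0302 × 41.0 = 1.24 μM.
Then v = 41.0 × 0.370/(1.24 + 0.370) = 9.43 μmol/min.

9.43 μmol/min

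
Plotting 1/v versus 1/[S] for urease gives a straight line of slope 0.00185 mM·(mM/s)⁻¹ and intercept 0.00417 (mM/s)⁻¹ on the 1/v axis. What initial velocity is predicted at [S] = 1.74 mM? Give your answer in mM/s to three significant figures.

The y-intercept is 1/Vmax, so Vmax = 1/0.00417 = 240 mM/s.
The slope is Km/Vmax, so Km = 0.00185 × 240 = 0.444 mM.
Then v = 240 × 1.74/(0.444 + 1.74) = 191 mM/s.

191 mM/s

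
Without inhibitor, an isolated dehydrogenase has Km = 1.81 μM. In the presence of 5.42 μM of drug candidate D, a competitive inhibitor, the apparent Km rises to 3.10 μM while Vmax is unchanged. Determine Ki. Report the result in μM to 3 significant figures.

7.60 μM

Competitive: Km,app = α·Km with α = 1 + [I]/Ki.
α = Km,app/Km = 3.10/1.81 = 1.713.
Since α = 1 + [I]/Ki, [I]/Ki = 1.713 − 1 = 0.7127 and Ki = 5.42/0.7127 = 7.60 μM.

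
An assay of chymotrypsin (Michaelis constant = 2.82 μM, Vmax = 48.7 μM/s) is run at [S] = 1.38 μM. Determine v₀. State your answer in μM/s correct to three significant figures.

16.0 μM/s

[S]/(Km+[S]) = 1.38/4.200 = 0.3286, the fractional saturation.
v = 0.3286 × Vmax = 0.3286 × 48.7 = 16.0 μM/s.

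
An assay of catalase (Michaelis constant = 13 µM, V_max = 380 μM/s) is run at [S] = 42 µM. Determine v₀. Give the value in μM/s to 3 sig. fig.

290 μM/s

v = Vmax·[S]/(Km + [S]) = 380 × 42 / (13 + 42)
  = 15960 / 55.00 = 290 μM/s.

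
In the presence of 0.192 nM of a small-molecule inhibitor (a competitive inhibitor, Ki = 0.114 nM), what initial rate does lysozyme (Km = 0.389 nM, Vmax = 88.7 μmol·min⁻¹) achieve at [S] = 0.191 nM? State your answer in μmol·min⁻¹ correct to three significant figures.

α = 1 + [I]/Ki = 1 + 0.192/0.114 = 2.684.
For a competitive inhibitor, Vmax is unchanged and the apparent Km becomes α·Km: Km,app = 1.04 nM, Vmax,app = 88.7 μmol·min⁻¹.
v = Vmax,app·[S]/(Km,app + [S]) = 88.7 × 0.191/(1.04 + 0.191) = 13.7 μmol·min⁻¹.

13.7 μmol·min⁻¹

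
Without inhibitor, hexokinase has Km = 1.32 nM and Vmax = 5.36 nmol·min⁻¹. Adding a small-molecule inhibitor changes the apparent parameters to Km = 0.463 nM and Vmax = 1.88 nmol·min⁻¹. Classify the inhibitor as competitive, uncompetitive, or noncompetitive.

uncompetitive

Both Km and Vmax decrease by the same factor (~2.85-fold) — characteristic of uncompetitive inhibition.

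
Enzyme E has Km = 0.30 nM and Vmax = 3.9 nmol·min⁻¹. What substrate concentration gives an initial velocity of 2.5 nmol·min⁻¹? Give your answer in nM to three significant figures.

The required fractional saturation is v/Vmax = 2.5/3.9 = 0.6410.
Then [S]/(Km+[S]) = 0.6410 ⇒ [S] = 0.30 × 0.6410/(1 − 0.6410) = 0.536 nM.

0.536 nM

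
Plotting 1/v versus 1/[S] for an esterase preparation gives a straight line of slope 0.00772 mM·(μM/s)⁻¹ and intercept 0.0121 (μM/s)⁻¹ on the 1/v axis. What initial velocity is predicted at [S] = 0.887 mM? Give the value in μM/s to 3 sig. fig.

48.1 μM/s

The y-intercept is 1/Vmax, so Vmax = 1/0.0121 = 82.6 μM/s.
The slope is Km/Vmax, so Km = 0.00772 × 82.6 = 0.638 mM.
Then v = 82.6 × 0.887/(0.638 + 0.887) = 48.1 μM/s.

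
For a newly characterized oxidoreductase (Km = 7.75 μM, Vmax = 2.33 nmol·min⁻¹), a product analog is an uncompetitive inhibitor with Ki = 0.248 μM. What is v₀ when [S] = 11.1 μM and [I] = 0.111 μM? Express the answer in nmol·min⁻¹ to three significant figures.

1.09 nmol·min⁻¹

With α = 1 + [I]/Ki = 1 + 0.111/0.248 = 1.448, the uncompetitive rate law is v = (Vmax/α)·[S] / (Km/α + [S]).
v = (2.33/1.448)×11.1 / (7.75/1.448 + 11.1) = 17.87/16.45 = 1.09 nmol·min⁻¹.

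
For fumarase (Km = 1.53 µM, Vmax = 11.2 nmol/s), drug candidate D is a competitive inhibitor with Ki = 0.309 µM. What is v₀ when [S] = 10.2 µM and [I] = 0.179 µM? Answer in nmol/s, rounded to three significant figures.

With α = 1 + [I]/Ki = 1 + 0.179/0.309 = 1.579, the competitive rate law is v = Vmax[S] / (αKm + [S]).
v = 11.2×10.2 / (1.579×1.53 + 10.2) = 114.2/12.62 = 9.05 nmol/s.

9.05 nmol/s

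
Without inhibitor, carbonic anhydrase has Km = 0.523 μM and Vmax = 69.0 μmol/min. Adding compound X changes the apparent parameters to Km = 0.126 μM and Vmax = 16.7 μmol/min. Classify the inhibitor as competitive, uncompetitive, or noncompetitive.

uncompetitive

Both Km and Vmax decrease by the same factor (~4.14-fold) — characteristic of uncompetitive inhibition.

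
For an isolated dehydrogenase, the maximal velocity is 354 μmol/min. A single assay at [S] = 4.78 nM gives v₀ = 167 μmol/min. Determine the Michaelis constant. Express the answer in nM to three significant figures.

v/Vmax = 167/354 = 0.4718 = [S]/(Km+[S]).
So Km + [S] = [S]/0.4718 = 10.13 nM, giving Km = 10.13 − 4.78 = 5.35 nM.

5.35 nM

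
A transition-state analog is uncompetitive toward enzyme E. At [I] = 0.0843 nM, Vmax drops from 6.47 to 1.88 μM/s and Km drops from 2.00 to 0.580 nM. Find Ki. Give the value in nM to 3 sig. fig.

0.0345 nM

Uncompetitive: Vmax,app = Vmax/α (and Km,app = Km/α) with α = 1 + [I]/Ki.
α = Vmax/Vmax,app = 6.47/1.88 = 3.441.
Since α = 1 + [I]/Ki, [I]/Ki = 3.441 − 1 = 2.441 and Ki = 0.0843/2.441 = 0.0345 nM.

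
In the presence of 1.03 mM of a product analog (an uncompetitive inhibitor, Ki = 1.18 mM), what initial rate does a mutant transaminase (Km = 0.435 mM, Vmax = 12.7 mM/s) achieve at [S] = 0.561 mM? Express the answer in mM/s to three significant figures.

With α = 1 + [I]/Ki = 1 + 1.03/1.18 = 1.873, the uncompetitive rate law is v = (Vmax/α)·[S] / (Km/α + [S]).
v = (12.7/1.873)×0.561 / (0.435/1.873 + 0.561) = 3.804/0.7933 = 4.80 mM/s.

4.80 mM/s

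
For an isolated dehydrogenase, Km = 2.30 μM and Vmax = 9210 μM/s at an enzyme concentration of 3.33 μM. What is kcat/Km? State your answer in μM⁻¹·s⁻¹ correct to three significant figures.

1200 μM⁻¹·s⁻¹

kcat = Vmax/[E]total = 9210/3.33 = 2770 s⁻¹.
kcat/Km = 2770/2.30 = 1200 μM⁻¹·s⁻¹.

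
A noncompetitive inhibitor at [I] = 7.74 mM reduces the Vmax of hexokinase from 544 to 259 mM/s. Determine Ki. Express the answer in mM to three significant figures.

7.03 mM

Noncompetitive: Vmax,app = Vmax/α with α = 1 + [I]/Ki.
α = Vmax/Vmax,app = 544/259 = 2.100.
Ki = [I]/(α − 1) = 7.74/1.100 = 7.03 mM.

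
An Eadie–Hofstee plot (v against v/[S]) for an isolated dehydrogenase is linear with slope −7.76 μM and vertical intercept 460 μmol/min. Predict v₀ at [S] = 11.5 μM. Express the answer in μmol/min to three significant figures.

275 μmol/min

In the Eadie–Hofstee form v = Vmax − Km·(v/[S]), the slope is −Km and the intercept is Vmax, so Km = 7.76 μM and Vmax = 460 μmol/min.
v = 460 × 11.5/(7.76 + 11.5) = 275 μmol/min.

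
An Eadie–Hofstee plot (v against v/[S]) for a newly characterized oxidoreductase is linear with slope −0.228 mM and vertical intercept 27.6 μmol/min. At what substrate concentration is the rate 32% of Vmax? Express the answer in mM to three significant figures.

The Eadie–Hofstee slope gives Km = 0.228 mM (slope = −Km).
v/Vmax = [S]/(Km+[S]) = 0.32 ⇒ [S] = Km·0.32/(1−0.32) = 0.228 × 0.4706 = 0.107 mM.

0.107 mM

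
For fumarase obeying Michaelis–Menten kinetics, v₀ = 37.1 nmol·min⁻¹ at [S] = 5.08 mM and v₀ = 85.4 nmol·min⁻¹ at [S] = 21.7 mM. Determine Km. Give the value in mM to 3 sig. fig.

14.3 mM

From v = Vmax[S]/(Km+[S]), each point gives Vmax = v(Km+[S])/[S].
Equating: 37.1(Km+5.08)/5.08 = 85.4(Km+21.7)/21.7.
7.303·Km + 37.1 = 3.935·Km + 85.4, so (7.303 − 3.935)·Km = 85.4 − 37.1.
Km = 48.30/3.368 = 14.3 mM; then Vmax = 37.1(14.3+5.08)/5.08 = 142 nmol·min⁻¹.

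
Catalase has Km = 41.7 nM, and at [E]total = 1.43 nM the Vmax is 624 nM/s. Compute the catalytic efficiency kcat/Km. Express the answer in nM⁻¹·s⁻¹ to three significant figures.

10.5 nM⁻¹·s⁻¹

kcat = Vmax/[E]total = 624/1.43 = 436 s⁻¹.
kcat/Km = 436/41.7 = 10.5 nM⁻¹·s⁻¹.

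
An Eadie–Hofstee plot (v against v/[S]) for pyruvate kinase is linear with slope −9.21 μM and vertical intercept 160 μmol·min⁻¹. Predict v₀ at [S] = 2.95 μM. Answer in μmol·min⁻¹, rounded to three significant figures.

38.8 μmol·min⁻¹

In the Eadie–Hofstee form v = Vmax − Km·(v/[S]), the slope is −Km and the intercept is Vmax, so Km = 9.21 μM and Vmax = 160 μmol·min⁻¹.
v = 160 × 2.95/(9.21 + 2.95) = 38.8 μmol·min⁻¹.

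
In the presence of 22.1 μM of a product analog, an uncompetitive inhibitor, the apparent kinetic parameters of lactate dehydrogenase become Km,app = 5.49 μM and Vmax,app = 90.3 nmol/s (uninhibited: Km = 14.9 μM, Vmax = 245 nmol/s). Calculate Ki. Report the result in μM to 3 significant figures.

12.9 μM

Uncompetitive: Vmax,app = Vmax/α (and Km,app = Km/α) with α = 1 + [I]/Ki.
α = Vmax/Vmax,app = 245/90.3 = 2.713.
Ki = [I]/(α − 1) = 22.1/1.713 = 12.9 μM.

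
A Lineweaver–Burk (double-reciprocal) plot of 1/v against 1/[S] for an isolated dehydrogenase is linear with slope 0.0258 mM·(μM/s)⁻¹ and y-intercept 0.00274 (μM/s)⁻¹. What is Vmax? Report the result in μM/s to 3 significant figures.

365 μM/s

The y-intercept of a Lineweaver–Burk plot equals 1/Vmax, so Vmax = 1/0.00274 = 365 μM/s.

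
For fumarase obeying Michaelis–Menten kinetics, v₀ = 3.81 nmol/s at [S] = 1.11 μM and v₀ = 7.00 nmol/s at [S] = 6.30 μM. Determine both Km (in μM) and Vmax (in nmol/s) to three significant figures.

In reciprocal form, 1/v = (Km/Vmax)·(1/[S]) + 1/Vmax. The two points give (1/[S], 1/v) = (0.9009, 0.2625) and (0.1587, 0.1429).
Slope = (0.2625 − 0.1429)/(0.9009 − 0.1587) = 0.1612; intercept = 0.2625 − 0.1612×0.9009 = 0.1173.
Vmax = 1/intercept = 8.53 nmol/s; Km = slope × Vmax = 0.1612 × 8.53 = 1.37 μM.

Km = 1.37 μM; Vmax = 8.53 nmol/s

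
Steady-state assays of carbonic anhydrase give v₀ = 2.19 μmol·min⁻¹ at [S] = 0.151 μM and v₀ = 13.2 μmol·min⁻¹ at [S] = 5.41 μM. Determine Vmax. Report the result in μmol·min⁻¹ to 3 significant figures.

In reciprocal form, 1/v = (Km/Vmax)·(1/[S]) + 1/Vmax. The two points give (1/[S], 1/v) = (6.623, 0.4566) and (0.1848, 0.07576).
Slope = (0.4566 − 0.07576)/(6.623 − 0.1848) = 0.05916; intercept = 0.4566 − 0.05916×6.623 = 0.06482.
Vmax = 1/intercept = 15.4 μmol·min⁻¹; Km = slope × Vmax = 0.05916 × 15.4 = 0.913 μM.

15.4 μmol·min⁻¹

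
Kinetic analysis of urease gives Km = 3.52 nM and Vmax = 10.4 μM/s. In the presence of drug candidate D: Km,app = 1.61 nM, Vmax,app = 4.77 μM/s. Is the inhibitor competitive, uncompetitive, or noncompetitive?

Both Km and Vmax decrease by the same factor (~2.18-fold) — characteristic of uncompetitive inhibition.

uncompetitive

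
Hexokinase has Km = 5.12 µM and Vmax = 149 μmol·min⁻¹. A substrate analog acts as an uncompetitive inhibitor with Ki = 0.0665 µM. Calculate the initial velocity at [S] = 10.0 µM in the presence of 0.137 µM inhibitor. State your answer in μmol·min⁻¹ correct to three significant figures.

41.7 μmol·min⁻¹

With α = 1 + [I]/Ki = 1 + 0.137/0.0665 = 3.060, the uncompetitive rate law is v = (Vmax/α)·[S] / (Km/α + [S]).
v = (149/3.060)×10.0 / (5.12/3.060 + 10.0) = 486.9/11.67 = 41.7 μmol·min⁻¹.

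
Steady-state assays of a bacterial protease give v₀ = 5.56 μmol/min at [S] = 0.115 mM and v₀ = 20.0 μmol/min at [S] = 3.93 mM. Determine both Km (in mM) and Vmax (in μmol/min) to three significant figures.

Km = 0.334 mM; Vmax = 21.7 μmol/min

From v = Vmax[S]/(Km+[S]), each point gives Vmax = v(Km+[S])/[S].
Equating: 5.56(Km+0.115)/0.115 = 20.0(Km+3.93)/3.93.
48.35·Km + 5.56 = 5.089·Km + 20.0, so (48.35 − 5.089)·Km = 20.0 − 5.56.
Km = 14.44/43.26 = 0.334 mM; then Vmax = 5.56(0.334+0.115)/0.115 = 21.7 μmol/min.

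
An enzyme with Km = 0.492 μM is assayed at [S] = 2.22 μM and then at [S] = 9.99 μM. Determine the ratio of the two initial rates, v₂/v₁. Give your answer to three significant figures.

1.16

Since Vmax cancels, v₂/v₁ = [S]₂(Km+[S]₁) / [S]₁(Km+[S]₂).
= 9.99×(0.492+2.22) / (2.22×(0.492+9.99)) = 27.09/23.27 = 1.16.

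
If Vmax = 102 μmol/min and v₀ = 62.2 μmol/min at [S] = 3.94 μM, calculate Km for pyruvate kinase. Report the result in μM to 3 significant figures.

2.52 μM

From v = Vmax[S]/(Km+[S]), Km = [S](Vmax − v)/v.
Km = 3.94 × (102 − 62.2) / 62.2 = 156.8/62.2 = 2.52 μM.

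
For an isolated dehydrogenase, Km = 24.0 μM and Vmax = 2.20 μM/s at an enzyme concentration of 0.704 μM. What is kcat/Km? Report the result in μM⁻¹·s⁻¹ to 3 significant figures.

kcat = Vmax/[E]total = 2.20/0.704 = 3.13 s⁻¹.
kcat/Km = 3.13/24.0 = 0.130 μM⁻¹·s⁻¹.

0.130 μM⁻¹·s⁻¹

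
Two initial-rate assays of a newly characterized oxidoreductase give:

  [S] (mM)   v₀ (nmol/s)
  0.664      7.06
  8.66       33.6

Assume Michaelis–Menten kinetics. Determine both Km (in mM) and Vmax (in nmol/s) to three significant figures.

Km = 3.93 mM; Vmax = 48.8 nmol/s

In reciprocal form, 1/v = (Km/Vmax)·(1/[S]) + 1/Vmax. The two points give (1/[S], 1/v) = (1.506, 0.1416) and (0.1155, 0.02976).
Slope = (0.1416 − 0.02976)/(1.506 − 0.1155) = 0.08046; intercept = 0.1416 − 0.08046×1.506 = 0.02047.
Vmax = 1/intercept = 48.8 nmol/s; Km = slope × Vmax = 0.08046 × 48.8 = 3.93 mM.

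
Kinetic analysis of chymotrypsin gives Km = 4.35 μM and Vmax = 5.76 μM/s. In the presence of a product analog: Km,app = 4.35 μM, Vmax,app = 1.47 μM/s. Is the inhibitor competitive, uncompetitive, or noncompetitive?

Vmax decreases (5.76 → 1.47 μM/s) while Km is unchanged — pure noncompetitive inhibition.

noncompetitive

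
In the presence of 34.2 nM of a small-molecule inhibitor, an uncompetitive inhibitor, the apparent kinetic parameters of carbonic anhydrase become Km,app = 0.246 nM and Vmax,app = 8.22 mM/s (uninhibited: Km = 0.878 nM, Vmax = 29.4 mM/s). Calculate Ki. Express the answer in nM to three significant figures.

13.3 nM

Uncompetitive: Vmax,app = Vmax/α (and Km,app = Km/α) with α = 1 + [I]/Ki.
α = Vmax/Vmax,app = 29.4/8.22 = 3.577.
Ki = [I]/(α − 1) = 34.2/2.577 = 13.3 nM.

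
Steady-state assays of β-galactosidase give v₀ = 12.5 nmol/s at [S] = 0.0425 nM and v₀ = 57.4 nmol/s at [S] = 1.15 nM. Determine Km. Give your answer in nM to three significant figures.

0.184 nM

From v = Vmax[S]/(Km+[S]), each point gives Vmax = v(Km+[S])/[S].
Equating: 12.5(Km+0.0425)/0.0425 = 57.4(Km+1.15)/1.15.
294.1·Km + 12.5 = 49.91·Km + 57.4, so (294.1 − 49.91)·Km = 57.4 − 12.5.
Km = 44.90/244.2 = 0.184 nM; then Vmax = 12.5(0.184+0.0425)/0.0425 = 66.6 nmol/s.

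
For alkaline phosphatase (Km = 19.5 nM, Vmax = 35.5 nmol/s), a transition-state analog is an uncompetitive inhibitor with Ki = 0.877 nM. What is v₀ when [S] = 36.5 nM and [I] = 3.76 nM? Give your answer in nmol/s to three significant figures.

α = 1 + [I]/Ki = 1 + 3.76/0.877 = 5.287.
For an uncompetitive inhibitor, both parameters are divided by α, giving Vmax/α and Km/α: Km,app = 3.69 nM, Vmax,app = 6.71 nmol/s.
v = Vmax,app·[S]/(Km,app + [S]) = 6.71 × 36.5/(3.69 + 36.5) = 6.10 nmol/s.

6.10 nmol/s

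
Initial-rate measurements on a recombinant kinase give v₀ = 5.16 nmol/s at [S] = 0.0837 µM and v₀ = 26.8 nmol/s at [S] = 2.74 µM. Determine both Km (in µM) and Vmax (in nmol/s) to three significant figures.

From v = Vmax[S]/(Km+[S]), each point gives Vmax = v(Km+[S])/[S].
Equating: 5.16(Km+0.0837)/0.0837 = 26.8(Km+2.74)/2.74.
61.65·Km + 5.16 = 9.781·Km + 26.8, so (61.65 − 9.781)·Km = 26.8 − 5.16.
Km = 21.64/51.87 = 0.417 µM; then Vmax = 5.16(0.417+0.0837)/0.0837 = 30.9 nmol/s.

Km = 0.417 µM; Vmax = 30.9 nmol/s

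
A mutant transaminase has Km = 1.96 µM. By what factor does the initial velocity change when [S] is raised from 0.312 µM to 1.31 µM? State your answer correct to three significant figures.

2.92

The fractional saturations are [S]/(Km+[S]) = 0.312/2.272 = 0.1373 and 1.31/3.270 = 0.4006.
v₂/v₁ is just their ratio: 0.4006/0.1373 = 2.92.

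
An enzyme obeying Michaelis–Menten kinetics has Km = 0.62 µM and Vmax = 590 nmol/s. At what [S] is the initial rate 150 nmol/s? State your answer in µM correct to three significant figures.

0.211 µM

Rearranging v = Vmax[S]/(Km+[S]) gives [S] = Km·v/(Vmax − v).
[S] = 0.62 × 150 / (590 − 150) = 93.00/440.0 = 0.211 µM.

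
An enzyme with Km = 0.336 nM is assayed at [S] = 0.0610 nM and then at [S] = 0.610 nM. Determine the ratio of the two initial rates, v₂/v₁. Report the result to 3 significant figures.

Since Vmax cancels, v₂/v₁ = [S]₂(Km+[S]₁) / [S]₁(Km+[S]₂).
= 0.610×(0.336+0.0610) / (0.0610×(0.336+0.610)) = 0.2422/0.05771 = 4.20.

4.20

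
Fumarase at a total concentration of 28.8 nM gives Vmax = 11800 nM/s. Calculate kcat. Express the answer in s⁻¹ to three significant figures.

kcat = Vmax/[E]total = 11800 nM/s / 28.8 nM = 410 s⁻¹.

410 s⁻¹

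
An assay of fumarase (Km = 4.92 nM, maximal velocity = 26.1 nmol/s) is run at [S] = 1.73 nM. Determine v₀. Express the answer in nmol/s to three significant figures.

6.79 nmol/s

v = Vmax·[S]/(Km + [S]) = 26.1 × 1.73 / (4.92 + 1.73)
  = 45.15 / 6.650 = 6.79 nmol/s.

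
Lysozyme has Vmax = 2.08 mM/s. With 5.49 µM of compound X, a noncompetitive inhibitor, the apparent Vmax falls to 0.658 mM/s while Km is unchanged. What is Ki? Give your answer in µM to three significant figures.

Noncompetitive: Vmax,app = Vmax/α with α = 1 + [I]/Ki.
α = Vmax/Vmax,app = 2.08/0.658 = 3.161.
Ki = [I]/(α − 1) = 5.49/2.161 = 2.54 µM.

2.54 µM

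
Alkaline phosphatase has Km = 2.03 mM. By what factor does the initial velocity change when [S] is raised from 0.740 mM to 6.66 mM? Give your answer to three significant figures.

The fractional saturations are [S]/(Km+[S]) = 0.740/2.770 = 0.2671 and 6.66/8.690 = 0.7664.
v₂/v₁ is just their ratio: 0.7664/0.2671 = 2.87.

2.87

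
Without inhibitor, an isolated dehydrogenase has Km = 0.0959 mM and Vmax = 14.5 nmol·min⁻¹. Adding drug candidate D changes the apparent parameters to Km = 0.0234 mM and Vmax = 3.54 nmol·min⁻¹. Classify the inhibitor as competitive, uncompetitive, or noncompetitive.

uncompetitive

Both Km and Vmax decrease by the same factor (~4.10-fold) — characteristic of uncompetitive inhibition.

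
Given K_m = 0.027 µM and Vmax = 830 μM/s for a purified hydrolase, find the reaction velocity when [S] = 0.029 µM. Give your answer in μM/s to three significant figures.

v = Vmax·[S]/(Km + [S]) = 830 × 0.029 / (0.027 + 0.029)
  = 24.07 / 0.05600 = 430 μM/s.

430 μM/s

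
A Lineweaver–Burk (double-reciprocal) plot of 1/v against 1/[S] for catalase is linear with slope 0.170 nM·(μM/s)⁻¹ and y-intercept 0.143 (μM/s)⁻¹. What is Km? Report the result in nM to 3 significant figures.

1.19 nM

y-intercept = 1/Vmax ⇒ Vmax = 6.99 μM/s; slope = Km/Vmax ⇒ Km = slope × Vmax.
Km = 0.170 × 6.99 = 1.19 nM.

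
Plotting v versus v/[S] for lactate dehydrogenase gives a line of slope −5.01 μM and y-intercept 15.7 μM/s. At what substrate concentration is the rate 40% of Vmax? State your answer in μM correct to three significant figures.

The Eadie–Hofstee slope gives Km = 5.01 μM (slope = −Km).
v/Vmax = [S]/(Km+[S]) = 0.4 ⇒ [S] = Km·0.4/(1−0.4) = 5.01 × 0.6667 = 3.34 μM.

3.34 μM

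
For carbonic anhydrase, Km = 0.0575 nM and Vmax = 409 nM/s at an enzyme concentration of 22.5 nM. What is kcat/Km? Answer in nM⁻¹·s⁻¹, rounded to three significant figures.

316 nM⁻¹·s⁻¹

kcat = Vmax/[E]total = 409/22.5 = 18.2 s⁻¹.
kcat/Km = 18.2/0.0575 = 316 nM⁻¹·s⁻¹.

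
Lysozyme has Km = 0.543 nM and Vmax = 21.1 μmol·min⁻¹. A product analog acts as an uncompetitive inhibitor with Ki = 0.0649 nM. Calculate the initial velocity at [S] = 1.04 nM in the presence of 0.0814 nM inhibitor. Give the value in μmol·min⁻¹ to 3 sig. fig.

α = 1 + [I]/Ki = 1 + 0.0814/0.0649 = 2.254.
For an uncompetitive inhibitor, both parameters are divided by α, giving Vmax/α and Km/α: Km,app = 0.241 nM, Vmax,app = 9.36 μmol·min⁻¹.
v = Vmax,app·[S]/(Km,app + [S]) = 9.36 × 1.04/(0.241 + 1.04) = 7.60 μmol·min⁻¹.

7.60 μmol·min⁻¹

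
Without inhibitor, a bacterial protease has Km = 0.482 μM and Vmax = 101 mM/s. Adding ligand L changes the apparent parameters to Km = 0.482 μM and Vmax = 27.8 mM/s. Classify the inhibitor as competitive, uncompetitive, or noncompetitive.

Vmax decreases (101 → 27.8 mM/s) while Km is unchanged — pure noncompetitive inhibition.

noncompetitive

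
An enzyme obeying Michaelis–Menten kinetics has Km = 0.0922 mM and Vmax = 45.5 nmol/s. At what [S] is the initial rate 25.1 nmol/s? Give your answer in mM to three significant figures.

0.113 mM

Rearranging v = Vmax[S]/(Km+[S]) gives [S] = Km·v/(Vmax − v).
[S] = 0.0922 × 25.1 / (45.5 − 25.1) = 2.314/20.40 = 0.113 mM.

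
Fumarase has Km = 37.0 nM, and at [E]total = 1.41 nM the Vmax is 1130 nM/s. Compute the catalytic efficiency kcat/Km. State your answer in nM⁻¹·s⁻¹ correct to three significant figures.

kcat = Vmax/[E]total = 1130/1.41 = 801 s⁻¹.
kcat/Km = 801/37.0 = 21.7 nM⁻¹·s⁻¹.

21.7 nM⁻¹·s⁻¹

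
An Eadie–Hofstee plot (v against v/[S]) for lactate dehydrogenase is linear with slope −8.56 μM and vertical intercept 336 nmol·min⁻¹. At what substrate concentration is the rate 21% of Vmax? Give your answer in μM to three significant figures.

2.28 μM

The Eadie–Hofstee slope gives Km = 8.56 μM (slope = −Km).
v/Vmax = [S]/(Km+[S]) = 0.21 ⇒ [S] = Km·0.21/(1−0.21) = 8.56 × 0.2658 = 2.28 μM.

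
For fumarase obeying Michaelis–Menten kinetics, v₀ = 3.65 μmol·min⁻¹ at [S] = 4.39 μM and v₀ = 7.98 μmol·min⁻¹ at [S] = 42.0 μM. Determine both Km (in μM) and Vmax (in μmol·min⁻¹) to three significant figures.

Km = 6.75 μM; Vmax = 9.26 μmol·min⁻¹

In reciprocal form, 1/v = (Km/Vmax)·(1/[S]) + 1/Vmax. The two points give (1/[S], 1/v) = (0.2278, 0.2740) and (0.02381, 0.1253).
Slope = (0.2740 − 0.1253)/(0.2278 − 0.02381) = 0.7288; intercept = 0.2740 − 0.7288×0.2278 = 0.1080.
Vmax = 1/intercept = 9.26 μmol·min⁻¹; Km = slope × Vmax = 0.7288 × 9.26 = 6.75 μM.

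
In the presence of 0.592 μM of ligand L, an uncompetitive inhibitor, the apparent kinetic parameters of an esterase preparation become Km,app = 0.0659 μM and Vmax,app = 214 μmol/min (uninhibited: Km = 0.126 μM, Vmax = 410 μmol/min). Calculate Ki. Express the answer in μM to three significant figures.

Uncompetitive: Vmax,app = Vmax/α (and Km,app = Km/α) with α = 1 + [I]/Ki.
α = Vmax/Vmax,app = 410/214 = 1.916.
Ki = [I]/(α − 1) = 0.592/0.9159 = 0.646 μM.

0.646 μM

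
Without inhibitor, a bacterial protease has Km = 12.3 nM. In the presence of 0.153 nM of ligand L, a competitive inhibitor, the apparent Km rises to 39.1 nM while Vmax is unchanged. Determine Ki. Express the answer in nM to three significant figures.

0.0702 nM

Competitive: Km,app = α·Km with α = 1 + [I]/Ki.
α = Km,app/Km = 39.1/12.3 = 3.179.
Ki = [I]/(α − 1) = 0.153/2.179 = 0.0702 nM.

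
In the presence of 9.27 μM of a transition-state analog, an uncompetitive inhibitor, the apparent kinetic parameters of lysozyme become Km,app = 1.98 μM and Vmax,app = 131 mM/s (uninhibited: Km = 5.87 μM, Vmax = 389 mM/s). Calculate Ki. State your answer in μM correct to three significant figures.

4.71 μM

Uncompetitive: Vmax,app = Vmax/α (and Km,app = Km/α) with α = 1 + [I]/Ki.
α = Vmax/Vmax,app = 389/131 = 2.969.
Ki = [I]/(α − 1) = 9.27/1.969 = 4.71 μM.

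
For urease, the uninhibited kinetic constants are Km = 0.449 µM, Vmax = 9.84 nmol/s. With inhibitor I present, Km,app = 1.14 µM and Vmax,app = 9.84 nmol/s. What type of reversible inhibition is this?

Km increases (0.449 → 1.14 µM) while Vmax is unchanged — the hallmark of competitive inhibition.

competitive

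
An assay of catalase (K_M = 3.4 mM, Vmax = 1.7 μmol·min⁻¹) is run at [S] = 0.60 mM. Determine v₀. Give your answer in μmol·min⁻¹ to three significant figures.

[S]/(Km+[S]) = 0.60/4.000 = 0.1500, the fractional saturation.
v = 0.1500 × Vmax = 0.1500 × 1.7 = 0.255 μmol·min⁻¹.

0.255 μmol·min⁻¹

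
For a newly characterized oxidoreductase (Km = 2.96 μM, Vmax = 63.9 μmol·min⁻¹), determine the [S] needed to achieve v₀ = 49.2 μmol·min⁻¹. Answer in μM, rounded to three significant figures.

Rearranging v = Vmax[S]/(Km+[S]) gives [S] = Km·v/(Vmax − v).
[S] = 2.96 × 49.2 / (63.9 − 49.2) = 145.6/14.70 = 9.91 μM.

9.91 μM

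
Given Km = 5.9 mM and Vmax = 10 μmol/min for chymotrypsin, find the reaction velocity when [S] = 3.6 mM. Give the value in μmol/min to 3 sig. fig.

3.79 μmol/min

v = Vmax·[S]/(Km + [S]) = 10 × 3.6 / (5.9 + 3.6)
  = 36.00 / 9.500 = 3.79 μmol/min.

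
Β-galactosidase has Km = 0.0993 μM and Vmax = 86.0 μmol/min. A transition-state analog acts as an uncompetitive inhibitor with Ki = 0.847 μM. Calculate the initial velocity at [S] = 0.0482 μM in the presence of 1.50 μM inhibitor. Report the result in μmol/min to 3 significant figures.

With α = 1 + [I]/Ki = 1 + 1.50/0.847 = 2.771, the uncompetitive rate law is v = (Vmax/α)·[S] / (Km/α + [S]).
v = (86.0/2.771)×0.0482 / (0.0993/2.771 + 0.0482) = 1.496/0.08404 = 17.8 μmol/min.

17.8 μmol/min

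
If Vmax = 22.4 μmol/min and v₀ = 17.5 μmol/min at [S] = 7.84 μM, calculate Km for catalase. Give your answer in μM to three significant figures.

2.20 μM

v/Vmax = 17.5/22.4 = 0.7812 = [S]/(Km+[S]).
So Km + [S] = [S]/0.7812 = 10.04 μM, giving Km = 10.04 − 7.84 = 2.20 μM.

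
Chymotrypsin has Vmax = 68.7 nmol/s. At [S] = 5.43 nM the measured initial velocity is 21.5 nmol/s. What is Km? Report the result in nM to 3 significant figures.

11.9 nM

From v = Vmax[S]/(Km+[S]), Km = [S](Vmax − v)/v.
Km = 5.43 × (68.7 − 21.5) / 21.5 = 256.3/21.5 = 11.9 nM.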